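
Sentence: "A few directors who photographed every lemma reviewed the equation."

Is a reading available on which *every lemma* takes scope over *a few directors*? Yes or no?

No

The DP *every lemma* is contained in the relative clause *who photographed every lemma*.
The relative clause forms an island for QR, so the quantifier is confined to the head noun's restrictor.
*every lemma* is confined to the island and cannot take scope over *a few directors*.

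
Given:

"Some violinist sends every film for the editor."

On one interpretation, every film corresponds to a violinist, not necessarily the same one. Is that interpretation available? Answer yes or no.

Yes

This is the *every film* > *some violinist* reading.
*some violinist* and *every film* are co-arguments of the matrix verb, with nothing but a clause-internal boundary between them.
Nothing blocks QR of the lower DP to a position above the higher one, so inverse scope is available.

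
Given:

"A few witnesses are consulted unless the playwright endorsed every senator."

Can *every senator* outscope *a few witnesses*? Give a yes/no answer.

*every senator* is embedded in the adjunct clause *unless the playwright endorsed every senator*.
The adjunct-island constraint bars QR out of an adverbial clause.
So *every senator* cannot raise to a position above *a few witnesses*.

No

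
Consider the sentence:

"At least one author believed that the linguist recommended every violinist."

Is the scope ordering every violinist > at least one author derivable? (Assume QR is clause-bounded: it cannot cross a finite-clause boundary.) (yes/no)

No

*every violinist* is embedded in the finite complement clause *that the linguist recommended every violinist*.
Finite CP is the ceiling for QR here, by assumption.
*every violinist* > *at least one author* would require crossing that boundary, which is illicit.
(Only the surface reading survives: one fixed author with respect to all the relevant violinists.)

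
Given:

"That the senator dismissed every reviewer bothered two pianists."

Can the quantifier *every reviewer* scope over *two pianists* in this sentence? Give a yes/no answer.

The DP *every reviewer* is contained in the sentential subject *that the senator dismissed every reviewer*.
Clausal subjects are scope islands; QR from inside the subject into the matrix is barred.
There is no licit LF on which *every reviewer* c-commands *two pianists*.

No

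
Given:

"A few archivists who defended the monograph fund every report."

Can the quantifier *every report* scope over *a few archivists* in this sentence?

Yes

Although the sentence contains a relative clause (*who defended the monograph*), *every report* is outside it, in the matrix VP.
With no island boundary between them, the object can take inverse scope over the subject via ordinary QR within the clause.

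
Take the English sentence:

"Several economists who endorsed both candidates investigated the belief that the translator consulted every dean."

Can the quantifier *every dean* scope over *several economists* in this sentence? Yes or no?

*every dean* sits inside the complex NP *the belief that the translator consulted every dean*.
A that-clause complement to a noun is an island; QR cannot cross the NP boundary.
There is no licit LF on which *every dean* c-commands *several economists*.

No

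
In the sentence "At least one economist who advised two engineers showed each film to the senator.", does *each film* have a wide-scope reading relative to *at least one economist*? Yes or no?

Yes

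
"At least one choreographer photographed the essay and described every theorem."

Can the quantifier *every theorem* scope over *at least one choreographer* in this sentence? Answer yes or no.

The DP *every theorem* is contained in one conjunct of the coordinate structure (*described every theorem*).
Asymmetric QR out of one conjunct violates the Coordinate Structure Constraint.
Hence only narrow scope for *every theorem* (under *at least one choreographer*) survives.

No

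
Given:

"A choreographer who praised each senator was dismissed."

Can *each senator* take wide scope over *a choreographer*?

No

*each senator* is embedded in the relative clause *who praised each senator*.
A relative clause is a scope island — quantifier raising cannot cross its boundary.
Hence only narrow scope for *each senator* (under *a choreographer*) survives.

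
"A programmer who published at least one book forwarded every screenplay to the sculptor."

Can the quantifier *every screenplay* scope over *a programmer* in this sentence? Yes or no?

Yes

*every screenplay* sits in the matrix clause, not in the relative clause on *a programmer*.
Clause-internal QR can adjoin the lower DP above the subject, yielding the inverse reading.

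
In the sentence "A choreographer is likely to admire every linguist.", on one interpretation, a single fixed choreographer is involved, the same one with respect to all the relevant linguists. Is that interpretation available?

That reading corresponds to *a choreographer* > *every linguist*.
Surface scope (*a choreographer* > *every linguist*) is always derivable; islands only block QR, not in-situ interpretation.

Yes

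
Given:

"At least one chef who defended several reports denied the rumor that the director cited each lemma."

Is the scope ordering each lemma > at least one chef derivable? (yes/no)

No

*each lemma* sits inside the complex NP *the rumor that the director cited each lemma*.
Noun-complement clauses are scope islands (the Complex NP Constraint): a quantifier inside one cannot scope into the matrix.
Hence only narrow scope for *each lemma* (under *at least one chef*) survives.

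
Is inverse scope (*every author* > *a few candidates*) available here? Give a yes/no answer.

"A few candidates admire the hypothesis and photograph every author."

No

Structurally, *every author* is inside one conjunct of the coordinate structure (*photograph every author*).
Coordinate structures are islands for non-across-the-board movement, QR included.
Hence only narrow scope for *every author* (under *a few candidates*) survives.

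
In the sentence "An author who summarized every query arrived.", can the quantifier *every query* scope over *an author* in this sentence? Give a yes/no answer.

No

Structurally, *every query* is inside the relative clause *who summarized every query*.
Relative clauses block scope extraction: QR cannot target a position outside the modified NP.
There is no licit LF on which *every query* c-commands *an author*.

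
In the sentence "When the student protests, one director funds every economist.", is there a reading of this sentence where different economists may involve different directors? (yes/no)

Yes

That reading corresponds to *every economist* > *one director*.
The adjunct island is irrelevant here — *every economist* and *one director* are both in the matrix clause.
Clause-internal QR can adjoin the lower DP above the subject, yielding the inverse reading.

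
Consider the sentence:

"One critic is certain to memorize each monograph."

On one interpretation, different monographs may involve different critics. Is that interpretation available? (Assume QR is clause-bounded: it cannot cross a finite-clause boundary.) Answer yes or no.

Yes

The described interpretation is the *each monograph* > *one critic* scoping.
*each monograph* is the object of the infinitival complement of a raising predicate; raising infinitives are transparent for QR, so the two DPs are in effect clausemates.
Nothing blocks QR of the lower DP to a position above the higher one, so inverse scope is available.
Both orderings are possible: *one critic* > *each monograph* and *each monograph* > *one critic*.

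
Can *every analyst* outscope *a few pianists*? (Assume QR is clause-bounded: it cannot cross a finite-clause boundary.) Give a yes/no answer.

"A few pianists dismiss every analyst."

*every analyst* and *a few pianists* are in the same minimal clause.
Nothing blocks QR of the lower DP to a position above the higher one, so inverse scope is available.
So *every analyst* > *a few pianists* is among the available readings.

Yes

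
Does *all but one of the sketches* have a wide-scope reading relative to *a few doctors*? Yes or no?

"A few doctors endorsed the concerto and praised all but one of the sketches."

The target quantifier *all but one of the sketches* is part of one conjunct of the coordinate structure (*praised all but one of the sketches*).
A quantifier cannot raise out of one conjunct of a coordination across the whole coordinate structure — the CSC applies to QR.
The inverse ordering *all but one of the sketches* > *a few doctors* is therefore underivable.

No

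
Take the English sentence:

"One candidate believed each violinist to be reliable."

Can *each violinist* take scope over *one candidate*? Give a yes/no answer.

This is an ECM construction: *each violinist* is the infinitival subject, Case-marked by the matrix verb, and the infinitive is transparent for QR.
Since no island is crossed, the inverse ordering is licensed alongside surface scope.
Both orderings are possible: *one candidate* > *each violinist* and *each violinist* > *one candidate*.

Yes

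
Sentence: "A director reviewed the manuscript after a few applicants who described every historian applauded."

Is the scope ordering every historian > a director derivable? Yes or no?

*every historian* is embedded in the relative clause *who described every historian*, which is itself inside the adjunct *after a few applicants who described every historian applauded*.
The quantifier would have to escape first the RC and then the adjunct — two independent island violations.
Hence only narrow scope for *every historian* (under *a director*) survives.
(Only the surface reading survives: one fixed director with respect to all the relevant historians.)

No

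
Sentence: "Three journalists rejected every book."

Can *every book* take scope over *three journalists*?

Both DPs are arguments of the same predicate; there is no clause or island boundary between them.
Clause-internal QR can adjoin the lower DP above the subject, yielding the inverse reading.

Yes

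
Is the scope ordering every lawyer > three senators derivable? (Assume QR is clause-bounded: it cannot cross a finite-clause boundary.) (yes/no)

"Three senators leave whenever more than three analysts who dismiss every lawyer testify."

*every lawyer* sits inside the relative clause *who dismiss every lawyer*, which is itself inside the adjunct *whenever more than three analysts who dismiss every lawyer testify*.
Nested islands: the RC island is itself inside an adjunct island, so wide scope is doubly excluded.
The inverse ordering *every lawyer* > *three senators* is therefore underivable.

No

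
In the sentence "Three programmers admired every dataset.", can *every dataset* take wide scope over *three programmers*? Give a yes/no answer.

*every dataset* is the matrix object and *three programmers* the matrix subject; the two are clausemates.
No island intervenes, so both surface and inverse scope are derivable.

Yes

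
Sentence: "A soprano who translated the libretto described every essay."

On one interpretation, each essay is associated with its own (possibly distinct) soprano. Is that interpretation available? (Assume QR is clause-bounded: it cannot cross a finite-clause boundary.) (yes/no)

Yes

The described interpretation is the *every essay* > *a soprano* scoping.
The relative clause *who translated the libretto* modifies *a soprano*, but *every essay* is not inside that relative clause — it is an argument of the matrix verb.
Ordinary QR to a clause-peripheral position gives the wide-scope LF for the lower DP.
Both orderings are possible: *a soprano* > *every essay* and *every essay* > *a soprano*.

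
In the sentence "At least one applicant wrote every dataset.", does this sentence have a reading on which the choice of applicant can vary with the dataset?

Yes

That reading corresponds to *every dataset* > *at least one applicant*.
*at least one applicant* and *every dataset* are co-arguments of the matrix verb, with nothing but a clause-internal boundary between them.
No island intervenes, so both surface and inverse scope are derivable.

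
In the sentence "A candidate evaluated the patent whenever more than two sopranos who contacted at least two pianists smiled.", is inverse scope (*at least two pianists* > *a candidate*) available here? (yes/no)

No

*at least two pianists* is embedded in the relative clause *who contacted at least two pianists*, which is itself inside the adjunct *whenever more than two sopranos who contacted at least two pianists smiled*.
The quantifier would have to escape first the RC and then the adjunct — two independent island violations.
*at least two pianists* > *a candidate* would require crossing that boundary, which is illicit.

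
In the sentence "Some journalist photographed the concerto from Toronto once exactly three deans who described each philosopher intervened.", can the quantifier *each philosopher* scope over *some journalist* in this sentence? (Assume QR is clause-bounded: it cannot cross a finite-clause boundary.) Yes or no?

No

*each philosopher* sits inside the relative clause *who described each philosopher*, which is itself inside the adjunct *once exactly three deans who described each philosopher intervened*.
The quantifier would have to escape first the RC and then the adjunct — two independent island violations.
Hence only narrow scope for *each philosopher* (under *some journalist*) survives.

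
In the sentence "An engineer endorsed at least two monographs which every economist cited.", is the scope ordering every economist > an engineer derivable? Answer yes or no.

*every economist* occurs within the relative clause *which every economist cited* modifying *at least two monographs*.
Relative clauses block scope extraction: QR cannot target a position outside the modified NP.
The inverse ordering *every economist* > *an engineer* is therefore underivable.

No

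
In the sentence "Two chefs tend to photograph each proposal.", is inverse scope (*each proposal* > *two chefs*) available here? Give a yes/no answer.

Yes

The matrix predicate is a raising verb, whose infinitival complement is not a scope island — *each proposal* can QR into the matrix clause.
No island intervenes, so both surface and inverse scope are derivable.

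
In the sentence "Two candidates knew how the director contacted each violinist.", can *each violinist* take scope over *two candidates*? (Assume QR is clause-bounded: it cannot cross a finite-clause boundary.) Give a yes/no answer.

No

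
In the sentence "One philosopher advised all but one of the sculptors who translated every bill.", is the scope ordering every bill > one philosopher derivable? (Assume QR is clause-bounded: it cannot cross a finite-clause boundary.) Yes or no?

The target quantifier *every bill* is part of the relative clause *who translated every bill* modifying *all but one of the sculptors*.
Relative clauses block scope extraction: QR cannot target a position outside the modified NP.
So *every bill* cannot raise high enough to outscope *one philosopher*; only the surface ordering *one philosopher* > *every bill* is available.

No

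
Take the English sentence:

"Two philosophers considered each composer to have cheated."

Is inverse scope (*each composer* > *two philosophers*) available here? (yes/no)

The ECM infinitive is scope-transparent — *each composer* is free to raise above *two philosophers*.
Clause-internal QR can adjoin the lower DP above the subject, yielding the inverse reading.

Yes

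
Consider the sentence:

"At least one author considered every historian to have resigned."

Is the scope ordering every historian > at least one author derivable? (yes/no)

Yes

*every historian* is the subject of an ECM infinitive — the infinitival complement of an ECM verb is not a scope island, so *every historian* can raise into the matrix clause.
Ordinary QR to a clause-peripheral position gives the wide-scope LF for the lower DP.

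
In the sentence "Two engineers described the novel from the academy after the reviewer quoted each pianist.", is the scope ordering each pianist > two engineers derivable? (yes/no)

No

*each pianist* occurs within the adjunct clause *after the reviewer quoted each pianist*.
The adjunct-island constraint bars QR out of an adverbial clause.
*each pianist* > *two engineers* would require crossing that boundary, which is illicit.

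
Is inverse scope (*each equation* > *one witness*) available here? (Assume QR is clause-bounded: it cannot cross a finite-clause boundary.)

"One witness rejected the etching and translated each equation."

No

Structurally, *each equation* is inside one conjunct of the coordinate structure (*translated each equation*).
The Coordinate Structure Constraint blocks movement (including QR) out of a single conjunct.
*each equation* > *one witness* would require crossing that boundary, which is illicit.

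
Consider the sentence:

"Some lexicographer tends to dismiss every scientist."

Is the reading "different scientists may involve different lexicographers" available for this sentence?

Yes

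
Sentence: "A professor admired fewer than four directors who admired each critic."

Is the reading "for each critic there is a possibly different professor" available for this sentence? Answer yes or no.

No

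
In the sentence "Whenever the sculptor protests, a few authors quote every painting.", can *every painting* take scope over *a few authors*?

The adjunct clause does not contain *every painting*, which is the matrix object.
With no island boundary between them, the object can take inverse scope over the subject via ordinary QR within the clause.
The sentence is scopally ambiguous between *a few authors* > *every painting* and *every painting* > *a few authors*.

Yes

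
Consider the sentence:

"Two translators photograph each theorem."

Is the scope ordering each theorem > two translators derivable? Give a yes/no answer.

Both DPs are arguments of the same predicate; there is no clause or island boundary between them.
Clause-internal QR can adjoin the lower DP above the subject, yielding the inverse reading.

Yes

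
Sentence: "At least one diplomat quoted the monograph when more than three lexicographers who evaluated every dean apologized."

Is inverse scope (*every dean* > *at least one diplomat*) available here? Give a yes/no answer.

The target quantifier *every dean* is part of the relative clause *who evaluated every dean*, which is itself inside the adjunct *when more than three lexicographers who evaluated every dean apologized*.
The quantifier would have to escape first the RC and then the adjunct — two independent island violations.
There is no licit LF on which *every dean* c-commands *at least one diplomat*.

No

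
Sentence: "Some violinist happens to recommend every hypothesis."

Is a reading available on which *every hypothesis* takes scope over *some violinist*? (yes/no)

Yes

Raising constructions are monoclausal for scope purposes; *every hypothesis* is not separated from *some violinist* by any island.
Since no island is crossed, the inverse ordering is licensed alongside surface scope.
So *every hypothesis* > *some violinist* is among the available readings.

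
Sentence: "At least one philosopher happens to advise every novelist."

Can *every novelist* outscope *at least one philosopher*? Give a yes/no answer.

Yes

Raising constructions are monoclausal for scope purposes; *every novelist* is not separated from *at least one philosopher* by any island.
No island intervenes, so both surface and inverse scope are derivable.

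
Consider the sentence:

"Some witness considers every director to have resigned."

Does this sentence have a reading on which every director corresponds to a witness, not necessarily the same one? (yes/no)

Yes

That reading corresponds to *every director* > *some witness*.
This is an ECM construction: *every director* is the infinitival subject, Case-marked by the matrix verb, and the infinitive is transparent for QR.
Ordinary QR to a clause-peripheral position gives the wide-scope LF for the lower DP.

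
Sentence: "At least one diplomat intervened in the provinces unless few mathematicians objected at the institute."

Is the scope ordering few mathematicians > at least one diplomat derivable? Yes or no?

Structurally, *few mathematicians* is inside the adjunct clause *unless few mathematicians objected at the institute*.
Since the clause is an adjunct (not a complement), the Adjunct Condition blocks QR across its edge.
So *few mathematicians* cannot raise to a position above *at least one diplomat*.

No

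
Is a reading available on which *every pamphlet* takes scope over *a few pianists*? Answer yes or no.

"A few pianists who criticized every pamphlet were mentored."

*every pamphlet* sits inside the relative clause *who criticized every pamphlet*.
The relative clause forms an island for QR, so the quantifier is confined to the head noun's restrictor.
There is no licit LF on which *every pamphlet* c-commands *a few pianists*.

No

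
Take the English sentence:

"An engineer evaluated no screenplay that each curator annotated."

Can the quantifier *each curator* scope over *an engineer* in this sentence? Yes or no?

No

*each curator* sits inside the relative clause *that each curator annotated* modifying *no screenplay*.
Relative clauses block scope extraction: QR cannot target a position outside the modified NP.
*each curator* > *an engineer* would require crossing that boundary, which is illicit.
(Only the surface reading survives: one fixed engineer with respect to all the relevant curators.)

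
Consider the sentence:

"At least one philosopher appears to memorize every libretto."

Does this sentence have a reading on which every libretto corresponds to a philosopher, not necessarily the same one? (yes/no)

Yes

The described interpretation is the *every libretto* > *at least one philosopher* scoping.
Infinitival complements of raising predicates do not block QR; *every libretto* and *at least one philosopher* are effectively clausemates.
Clause-internal QR can adjoin the lower DP above the subject, yielding the inverse reading.
So *every libretto* > *at least one philosopher* is among the available readings.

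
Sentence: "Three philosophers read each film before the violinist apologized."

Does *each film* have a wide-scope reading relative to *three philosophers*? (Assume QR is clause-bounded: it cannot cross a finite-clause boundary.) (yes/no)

Although there is an adjunct clause, *each film* is in the main clause, not inside the adjunct.
With no island boundary between them, the object can take inverse scope over the subject via ordinary QR within the clause.

Yes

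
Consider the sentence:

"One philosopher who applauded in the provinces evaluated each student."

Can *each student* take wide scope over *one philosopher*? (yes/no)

Yes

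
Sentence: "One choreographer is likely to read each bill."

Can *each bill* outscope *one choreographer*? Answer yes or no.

The matrix predicate is a raising verb, whose infinitival complement is not a scope island — *each bill* can QR into the matrix clause.
Clause-internal QR can adjoin the lower DP above the subject, yielding the inverse reading.

Yes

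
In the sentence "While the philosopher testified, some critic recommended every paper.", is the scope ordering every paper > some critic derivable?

Although there is an adjunct clause, *every paper* is in the main clause, not inside the adjunct.
Clause-internal QR can adjoin the lower DP above the subject, yielding the inverse reading.
So *every paper* > *some critic* is among the available readings.

Yes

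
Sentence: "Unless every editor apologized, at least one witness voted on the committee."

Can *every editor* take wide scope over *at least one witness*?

No

*every editor* occurs within the adjunct clause *unless every editor apologized*.
Scope out of an adjunct clause is unavailable: QR respects the adjunct-island constraint.
So *every editor* cannot raise to a position above *at least one witness*.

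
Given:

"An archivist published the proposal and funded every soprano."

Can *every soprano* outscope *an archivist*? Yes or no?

No

Structurally, *every soprano* is inside one conjunct of the coordinate structure (*funded every soprano*).
A quantifier cannot raise out of one conjunct of a coordination across the whole coordinate structure — the CSC applies to QR.
So *every soprano* cannot raise high enough to outscope *an archivist*; only the surface ordering *an archivist* > *every soprano* is available.
(Only the surface reading survives: one fixed archivist with respect to all the relevant sopranos.)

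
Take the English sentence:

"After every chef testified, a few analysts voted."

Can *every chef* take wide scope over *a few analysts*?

The DP *every chef* is contained in the adjunct clause *after every chef testified*.
Scope out of an adjunct clause is unavailable: QR respects the adjunct-island constraint.
So *every chef* cannot raise to a position above *a few analysts*.

No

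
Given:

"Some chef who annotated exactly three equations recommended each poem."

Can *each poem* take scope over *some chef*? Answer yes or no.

Yes

*each poem* sits in the matrix clause, not in the relative clause on *some chef*.
Nothing blocks QR of the lower DP to a position above the higher one, so inverse scope is available.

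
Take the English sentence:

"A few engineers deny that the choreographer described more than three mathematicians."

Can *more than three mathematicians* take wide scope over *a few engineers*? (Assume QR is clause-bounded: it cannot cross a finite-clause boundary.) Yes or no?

No

*more than three mathematicians* sits inside the finite complement clause *that the choreographer described more than three mathematicians*.
Finite CP is the ceiling for QR here, by assumption.
The inverse ordering *more than three mathematicians* > *a few engineers* is therefore underivable.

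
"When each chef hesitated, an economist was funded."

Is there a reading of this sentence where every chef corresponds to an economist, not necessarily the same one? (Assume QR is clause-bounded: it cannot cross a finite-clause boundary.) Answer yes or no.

The paraphrase describes the scope ordering *each chef* > *an economist*.
*each chef* is embedded in the adjunct clause *when each chef hesitated*.
Adverbial clauses are not L-marked, so they are barriers for QR — the quantifier cannot escape the adjunct.
*each chef* > *an economist* would require crossing that boundary, which is illicit.

No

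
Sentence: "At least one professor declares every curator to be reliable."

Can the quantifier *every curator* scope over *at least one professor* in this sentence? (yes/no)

ECM infinitives lack a CP barrier, so *every curator* can QR over the matrix subject *at least one professor*.
Clause-internal QR can adjoin the lower DP above the subject, yielding the inverse reading.

Yes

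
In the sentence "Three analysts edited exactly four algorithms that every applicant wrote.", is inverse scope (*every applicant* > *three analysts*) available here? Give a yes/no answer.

No

*every applicant* sits inside the relative clause *that every applicant wrote* modifying *exactly four algorithms*.
Relative clauses block scope extraction: QR cannot target a position outside the modified NP.
*every applicant* is confined to the island and cannot take scope over *three analysts*.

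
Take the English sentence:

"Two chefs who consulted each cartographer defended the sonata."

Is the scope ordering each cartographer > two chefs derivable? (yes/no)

*each cartographer* occurs within the relative clause *who consulted each cartographer*.
The relative clause forms an island for QR, so the quantifier is confined to the head noun's restrictor.
The inverse ordering *each cartographer* > *two chefs* is therefore underivable.

No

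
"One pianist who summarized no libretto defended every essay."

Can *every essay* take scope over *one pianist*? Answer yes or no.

Yes

The RC *who summarized no libretto* is an island, but *every essay* is not inside it — it is the matrix object, a clausemate of *one pianist*.
Clause-internal QR can adjoin the lower DP above the subject, yielding the inverse reading.
So *every essay* > *one pianist* is among the available readings.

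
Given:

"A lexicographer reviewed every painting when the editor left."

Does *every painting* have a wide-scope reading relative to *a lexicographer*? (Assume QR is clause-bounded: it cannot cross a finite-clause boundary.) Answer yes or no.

Yes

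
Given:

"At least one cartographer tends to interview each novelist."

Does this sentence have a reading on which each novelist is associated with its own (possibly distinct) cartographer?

The described interpretation is the *each novelist* > *at least one cartographer* scoping.
Infinitival complements of raising predicates do not block QR; *each novelist* and *at least one cartographer* are effectively clausemates.
Since no island is crossed, the inverse ordering is licensed alongside surface scope.

Yes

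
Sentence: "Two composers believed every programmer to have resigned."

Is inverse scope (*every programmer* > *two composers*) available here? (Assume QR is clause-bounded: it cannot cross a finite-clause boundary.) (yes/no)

Yes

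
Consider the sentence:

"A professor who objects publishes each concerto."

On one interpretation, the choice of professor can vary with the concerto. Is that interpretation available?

Yes

The paraphrase describes the scope ordering *each concerto* > *a professor*.
The RC *who objects* is an island, but *each concerto* is not inside it — it is the matrix object, a clausemate of *a professor*.
No island intervenes, so both surface and inverse scope are derivable.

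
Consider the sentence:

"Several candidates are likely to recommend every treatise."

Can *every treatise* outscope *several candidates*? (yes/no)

Yes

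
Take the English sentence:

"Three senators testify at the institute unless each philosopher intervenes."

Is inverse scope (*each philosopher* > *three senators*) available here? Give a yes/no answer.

No

The DP *each philosopher* is contained in the adjunct clause *unless each philosopher intervenes*.
Since the clause is an adjunct (not a complement), the Adjunct Condition blocks QR across its edge.
There is no licit LF on which *each philosopher* c-commands *three senators*.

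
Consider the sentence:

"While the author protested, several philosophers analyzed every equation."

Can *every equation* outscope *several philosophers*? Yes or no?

*every equation* is a matrix argument; the adjunct is an island but the target quantifier is outside it.
Since no island is crossed, the inverse ordering is licensed alongside surface scope.

Yes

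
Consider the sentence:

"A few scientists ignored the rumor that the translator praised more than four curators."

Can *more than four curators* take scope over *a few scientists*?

*more than four curators* sits inside the complex NP *the rumor that the translator praised more than four curators*.
Since the clause is the complement of a nominal head, the CNPC blocks scope extraction.
So the wide-scope reading for *more than four curators* is blocked.

No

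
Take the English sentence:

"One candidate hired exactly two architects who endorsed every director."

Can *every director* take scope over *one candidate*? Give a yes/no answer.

No

Structurally, *every director* is inside the relative clause *who endorsed every director* modifying *exactly two architects*.
A relative clause is a scope island — quantifier raising cannot cross its boundary.
Hence only narrow scope for *every director* (under *one candidate*) survives.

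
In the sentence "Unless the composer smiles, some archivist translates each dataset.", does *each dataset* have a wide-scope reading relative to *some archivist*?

Yes

*each dataset* is a matrix argument; the adjunct is an island but the target quantifier is outside it.
Clause-internal QR can adjoin the lower DP above the subject, yielding the inverse reading.
Both orderings are possible: *some archivist* > *each dataset* and *each dataset* > *some archivist*.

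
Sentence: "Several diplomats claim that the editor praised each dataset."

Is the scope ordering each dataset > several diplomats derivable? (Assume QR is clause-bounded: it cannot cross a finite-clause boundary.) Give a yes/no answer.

Structurally, *each dataset* is inside the finite complement clause *that the editor praised each dataset*.
Under clause-bounded QR, a quantifier in an embedded finite clause cannot raise into the matrix clause.
So *each dataset* cannot raise high enough to outscope *several diplomats*; only the surface ordering *several diplomats* > *each dataset* is available.

No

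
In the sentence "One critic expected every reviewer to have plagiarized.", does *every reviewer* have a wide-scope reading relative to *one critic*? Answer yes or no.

Yes

The ECM infinitive is scope-transparent — *every reviewer* is free to raise above *one critic*.
Clause-internal QR can adjoin the lower DP above the subject, yielding the inverse reading.
So *every reviewer* > *one critic* is among the available readings.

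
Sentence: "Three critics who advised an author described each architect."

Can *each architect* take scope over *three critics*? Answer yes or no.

*each architect* sits in the matrix clause, not in the relative clause on *three critics*.
Since no island is crossed, the inverse ordering is licensed alongside surface scope.

Yes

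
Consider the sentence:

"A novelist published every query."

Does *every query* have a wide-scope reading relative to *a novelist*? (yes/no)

Yes

*every query* is the matrix object and *a novelist* the matrix subject; the two are clausemates.
Clause-internal QR can adjoin the lower DP above the subject, yielding the inverse reading.
Both orderings are possible: *a novelist* > *every query* and *every query* > *a novelist*.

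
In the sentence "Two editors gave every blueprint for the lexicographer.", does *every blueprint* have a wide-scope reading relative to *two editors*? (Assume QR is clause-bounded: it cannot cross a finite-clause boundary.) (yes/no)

*two editors* and *every blueprint* are co-arguments of the matrix verb, with nothing but a clause-internal boundary between them.
QR within a single clause is free, so the lower quantifier may take scope over the higher one.
The sentence is scopally ambiguous between *two editors* > *every blueprint* and *every blueprint* > *two editors*.

Yes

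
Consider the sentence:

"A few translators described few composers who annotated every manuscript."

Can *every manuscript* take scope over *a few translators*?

*every manuscript* sits inside the relative clause *who annotated every manuscript* modifying *few composers*.
QR out of a relative clause is ruled out by the relative-clause island constraint.
There is no licit LF on which *every manuscript* c-commands *a few translators*.

No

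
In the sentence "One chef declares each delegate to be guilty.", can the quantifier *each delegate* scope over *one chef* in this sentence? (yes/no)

*each delegate* is the subject of an ECM infinitive — the infinitival complement of an ECM verb is not a scope island, so *each delegate* can raise into the matrix clause.
Nothing blocks QR of the lower DP to a position above the higher one, so inverse scope is available.

Yes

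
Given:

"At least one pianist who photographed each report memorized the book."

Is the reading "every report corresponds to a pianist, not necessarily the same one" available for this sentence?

That reading corresponds to *each report* > *at least one pianist*.
Structurally, *each report* is inside the relative clause *who photographed each report*.
Relative clauses are scope islands: a quantifier cannot QR out of a relative clause to take scope in the matrix clause.
The inverse ordering *each report* > *at least one pianist* is therefore underivable.
(Only the surface reading survives: one fixed pianist with respect to all the relevant reports.)

No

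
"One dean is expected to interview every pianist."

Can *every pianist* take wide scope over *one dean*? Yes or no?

Yes

Infinitival complements of raising predicates do not block QR; *every pianist* and *one dean* are effectively clausemates.
Nothing blocks QR of the lower DP to a position above the higher one, so inverse scope is available.
Both orderings are possible: *one dean* > *every pianist* and *every pianist* > *one dean*.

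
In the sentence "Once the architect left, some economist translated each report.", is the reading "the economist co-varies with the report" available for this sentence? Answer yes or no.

Yes

This is the *each report* > *some economist* reading.
Neither queried DP is inside the adjunct, so the adjunct-island constraint does not apply.
With no island boundary between them, the object can take inverse scope over the subject via ordinary QR within the clause.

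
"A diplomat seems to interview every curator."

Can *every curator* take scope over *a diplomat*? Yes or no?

Yes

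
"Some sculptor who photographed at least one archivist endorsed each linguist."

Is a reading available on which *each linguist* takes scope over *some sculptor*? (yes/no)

Yes

Although the sentence contains a relative clause (*who photographed at least one archivist*), *each linguist* is outside it, in the matrix VP.
No island intervenes, so both surface and inverse scope are derivable.
So *each linguist* > *some sculptor* is among the available readings.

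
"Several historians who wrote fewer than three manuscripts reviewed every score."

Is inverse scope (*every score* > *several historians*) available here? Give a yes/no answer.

*every score* sits in the matrix clause, not in the relative clause on *several historians*.
No island intervenes, so both surface and inverse scope are derivable.
So *every score* > *several historians* is among the available readings.

Yes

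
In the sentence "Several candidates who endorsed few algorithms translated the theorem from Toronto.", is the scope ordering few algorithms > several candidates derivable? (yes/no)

No

*few algorithms* occurs within the relative clause *who endorsed few algorithms*.
A relative clause is a scope island — quantifier raising cannot cross its boundary.
*few algorithms* > *several candidates* would require crossing that boundary, which is illicit.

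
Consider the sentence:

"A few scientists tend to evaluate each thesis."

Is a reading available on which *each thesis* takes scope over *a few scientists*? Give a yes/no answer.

Yes

*each thesis* is inside a raising infinitive, which is transparent to QR (no CP barrier), so it behaves as a matrix argument.
No island intervenes, so both surface and inverse scope are derivable.
So *each thesis* > *a few scientists* is among the available readings.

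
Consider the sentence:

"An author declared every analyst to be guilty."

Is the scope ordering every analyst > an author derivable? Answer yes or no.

Yes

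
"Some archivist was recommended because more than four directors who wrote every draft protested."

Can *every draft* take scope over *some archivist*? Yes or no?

Structurally, *every draft* is inside the relative clause *who wrote every draft*, which is itself inside the adjunct *because more than four directors who wrote every draft protested*.
Even if one barrier were somehow void, the other would still block QR.
There is no licit LF on which *every draft* c-commands *some archivist*.

No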